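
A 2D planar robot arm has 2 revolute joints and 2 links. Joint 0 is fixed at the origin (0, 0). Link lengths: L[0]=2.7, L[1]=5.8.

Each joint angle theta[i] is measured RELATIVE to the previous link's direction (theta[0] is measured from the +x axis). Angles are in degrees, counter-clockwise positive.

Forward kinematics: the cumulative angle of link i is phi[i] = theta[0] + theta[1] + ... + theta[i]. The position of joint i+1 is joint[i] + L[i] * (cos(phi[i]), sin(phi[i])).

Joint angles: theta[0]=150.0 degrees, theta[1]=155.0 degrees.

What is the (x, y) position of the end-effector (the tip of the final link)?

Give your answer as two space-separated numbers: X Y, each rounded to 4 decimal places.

Answer: 0.9885 -3.4011

Derivation:
joint[0] = (0.0000, 0.0000)  (base)
link 0: phi[0] = 150 = 150 deg
  cos(150 deg) = -0.8660, sin(150 deg) = 0.5000
  joint[1] = (0.0000, 0.0000) + 2.7 * (-0.8660, 0.5000) = (0.0000 + -2.3383, 0.0000 + 1.3500) = (-2.3383, 1.3500)
link 1: phi[1] = 150 + 155 = 305 deg
  cos(305 deg) = 0.5736, sin(305 deg) = -0.8192
  joint[2] = (-2.3383, 1.3500) + 5.8 * (0.5736, -0.8192) = (-2.3383 + 3.3267, 1.3500 + -4.7511) = (0.9885, -3.4011)
End effector: (0.9885, -3.4011)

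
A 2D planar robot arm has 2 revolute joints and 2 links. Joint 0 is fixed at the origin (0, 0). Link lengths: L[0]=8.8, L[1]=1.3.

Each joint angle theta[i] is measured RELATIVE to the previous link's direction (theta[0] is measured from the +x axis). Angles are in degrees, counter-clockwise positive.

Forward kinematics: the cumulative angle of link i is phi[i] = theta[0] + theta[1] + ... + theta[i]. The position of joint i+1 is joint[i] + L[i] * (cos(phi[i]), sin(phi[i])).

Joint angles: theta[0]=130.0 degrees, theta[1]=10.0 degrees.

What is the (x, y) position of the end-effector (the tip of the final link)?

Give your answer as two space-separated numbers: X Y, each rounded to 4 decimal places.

joint[0] = (0.0000, 0.0000)  (base)
link 0: phi[0] = 130 = 130 deg
  cos(130 deg) = -0.6428, sin(130 deg) = 0.7660
  joint[1] = (0.0000, 0.0000) + 8.8 * (-0.6428, 0.7660) = (0.0000 + -5.6565, 0.0000 + 6.7412) = (-5.6565, 6.7412)
link 1: phi[1] = 130 + 10 = 140 deg
  cos(140 deg) = -0.7660, sin(140 deg) = 0.6428
  joint[2] = (-5.6565, 6.7412) + 1.3 * (-0.7660, 0.6428) = (-5.6565 + -0.9959, 6.7412 + 0.8356) = (-6.6524, 7.5768)
End effector: (-6.6524, 7.5768)

Answer: -6.6524 7.5768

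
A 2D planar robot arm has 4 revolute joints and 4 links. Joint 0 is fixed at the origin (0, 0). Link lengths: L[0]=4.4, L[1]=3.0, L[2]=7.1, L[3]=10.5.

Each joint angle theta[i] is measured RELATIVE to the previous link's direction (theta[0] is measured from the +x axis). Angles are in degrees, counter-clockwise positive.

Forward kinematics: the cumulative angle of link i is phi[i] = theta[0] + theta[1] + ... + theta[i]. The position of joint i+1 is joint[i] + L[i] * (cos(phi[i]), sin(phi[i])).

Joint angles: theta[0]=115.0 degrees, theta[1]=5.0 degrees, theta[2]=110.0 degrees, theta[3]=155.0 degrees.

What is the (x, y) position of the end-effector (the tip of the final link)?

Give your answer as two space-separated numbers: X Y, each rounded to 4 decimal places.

joint[0] = (0.0000, 0.0000)  (base)
link 0: phi[0] = 115 = 115 deg
  cos(115 deg) = -0.4226, sin(115 deg) = 0.9063
  joint[1] = (0.0000, 0.0000) + 4.4 * (-0.4226, 0.9063) = (0.0000 + -1.8595, 0.0000 + 3.9878) = (-1.8595, 3.9878)
link 1: phi[1] = 115 + 5 = 120 deg
  cos(120 deg) = -0.5000, sin(120 deg) = 0.8660
  joint[2] = (-1.8595, 3.9878) + 3 * (-0.5000, 0.8660) = (-1.8595 + -1.5000, 3.9878 + 2.5981) = (-3.3595, 6.5858)
link 2: phi[2] = 115 + 5 + 110 = 230 deg
  cos(230 deg) = -0.6428, sin(230 deg) = -0.7660
  joint[3] = (-3.3595, 6.5858) + 7.1 * (-0.6428, -0.7660) = (-3.3595 + -4.5638, 6.5858 + -5.4389) = (-7.9233, 1.1469)
link 3: phi[3] = 115 + 5 + 110 + 155 = 385 deg
  cos(385 deg) = 0.9063, sin(385 deg) = 0.4226
  joint[4] = (-7.9233, 1.1469) + 10.5 * (0.9063, 0.4226) = (-7.9233 + 9.5162, 1.1469 + 4.4375) = (1.5929, 5.5844)
End effector: (1.5929, 5.5844)

Answer: 1.5929 5.5844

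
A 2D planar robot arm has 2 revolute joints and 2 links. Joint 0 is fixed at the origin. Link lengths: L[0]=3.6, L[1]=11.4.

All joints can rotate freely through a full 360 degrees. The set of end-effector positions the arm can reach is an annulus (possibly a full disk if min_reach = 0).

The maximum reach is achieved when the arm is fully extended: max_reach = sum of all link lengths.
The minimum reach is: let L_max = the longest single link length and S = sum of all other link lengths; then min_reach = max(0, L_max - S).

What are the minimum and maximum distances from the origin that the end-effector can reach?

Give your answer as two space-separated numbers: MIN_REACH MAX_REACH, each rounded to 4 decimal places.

Link lengths: [3.6, 11.4]
max_reach = 3.6 + 11.4 = 15
L_max = max([3.6, 11.4]) = 11.4
S (sum of others) = 15 - 11.4 = 3.6
min_reach = max(0, 11.4 - 3.6) = max(0, 7.8) = 7.8

Answer: 7.8000 15.0000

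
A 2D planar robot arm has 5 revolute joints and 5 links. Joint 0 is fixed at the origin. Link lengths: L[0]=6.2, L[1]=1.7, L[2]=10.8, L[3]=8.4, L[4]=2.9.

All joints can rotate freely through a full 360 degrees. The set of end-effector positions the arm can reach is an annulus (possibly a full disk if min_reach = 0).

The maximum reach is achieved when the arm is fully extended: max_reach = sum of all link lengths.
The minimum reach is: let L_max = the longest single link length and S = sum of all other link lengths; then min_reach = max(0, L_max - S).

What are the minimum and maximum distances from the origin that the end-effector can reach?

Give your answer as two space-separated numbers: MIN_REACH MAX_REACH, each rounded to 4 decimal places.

Answer: 0.0000 30.0000

Derivation:
Link lengths: [6.2, 1.7, 10.8, 8.4, 2.9]
max_reach = 6.2 + 1.7 + 10.8 + 8.4 + 2.9 = 30
L_max = max([6.2, 1.7, 10.8, 8.4, 2.9]) = 10.8
S (sum of others) = 30 - 10.8 = 19.2
min_reach = max(0, 10.8 - 19.2) = max(0, -8.4) = 0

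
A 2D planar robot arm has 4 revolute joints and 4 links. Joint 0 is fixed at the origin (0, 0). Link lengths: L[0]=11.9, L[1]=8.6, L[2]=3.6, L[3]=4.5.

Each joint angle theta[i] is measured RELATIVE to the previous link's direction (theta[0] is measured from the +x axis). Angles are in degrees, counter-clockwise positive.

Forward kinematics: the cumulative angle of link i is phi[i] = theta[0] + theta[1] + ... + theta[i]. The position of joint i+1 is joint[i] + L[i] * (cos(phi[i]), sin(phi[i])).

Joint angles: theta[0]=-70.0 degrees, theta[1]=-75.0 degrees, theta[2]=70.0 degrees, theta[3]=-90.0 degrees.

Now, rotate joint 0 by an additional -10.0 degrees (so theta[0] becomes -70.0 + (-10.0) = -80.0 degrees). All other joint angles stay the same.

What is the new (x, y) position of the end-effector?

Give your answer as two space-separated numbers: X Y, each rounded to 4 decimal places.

Answer: -9.8969 -19.3322

Derivation:
joint[0] = (0.0000, 0.0000)  (base)
link 0: phi[0] = -80 = -80 deg
  cos(-80 deg) = 0.1736, sin(-80 deg) = -0.9848
  joint[1] = (0.0000, 0.0000) + 11.9 * (0.1736, -0.9848) = (0.0000 + 2.0664, 0.0000 + -11.7192) = (2.0664, -11.7192)
link 1: phi[1] = -80 + -75 = -155 deg
  cos(-155 deg) = -0.9063, sin(-155 deg) = -0.4226
  joint[2] = (2.0664, -11.7192) + 8.6 * (-0.9063, -0.4226) = (2.0664 + -7.7942, -11.7192 + -3.6345) = (-5.7278, -15.3537)
link 2: phi[2] = -80 + -75 + 70 = -85 deg
  cos(-85 deg) = 0.0872, sin(-85 deg) = -0.9962
  joint[3] = (-5.7278, -15.3537) + 3.6 * (0.0872, -0.9962) = (-5.7278 + 0.3138, -15.3537 + -3.5863) = (-5.4141, -18.9400)
link 3: phi[3] = -80 + -75 + 70 + -90 = -175 deg
  cos(-175 deg) = -0.9962, sin(-175 deg) = -0.0872
  joint[4] = (-5.4141, -18.9400) + 4.5 * (-0.9962, -0.0872) = (-5.4141 + -4.4829, -18.9400 + -0.3922) = (-9.8969, -19.3322)
End effector: (-9.8969, -19.3322)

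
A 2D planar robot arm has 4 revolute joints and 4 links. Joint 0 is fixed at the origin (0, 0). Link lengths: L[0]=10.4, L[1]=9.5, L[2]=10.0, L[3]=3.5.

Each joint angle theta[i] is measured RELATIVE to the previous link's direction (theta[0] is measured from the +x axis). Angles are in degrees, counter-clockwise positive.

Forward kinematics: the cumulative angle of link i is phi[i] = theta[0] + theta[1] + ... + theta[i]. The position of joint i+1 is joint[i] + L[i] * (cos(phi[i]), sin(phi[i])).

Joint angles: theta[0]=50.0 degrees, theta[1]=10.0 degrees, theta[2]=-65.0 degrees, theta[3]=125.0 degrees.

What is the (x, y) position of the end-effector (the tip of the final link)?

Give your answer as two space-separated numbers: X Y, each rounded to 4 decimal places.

Answer: 19.6469 18.3536

Derivation:
joint[0] = (0.0000, 0.0000)  (base)
link 0: phi[0] = 50 = 50 deg
  cos(50 deg) = 0.6428, sin(50 deg) = 0.7660
  joint[1] = (0.0000, 0.0000) + 10.4 * (0.6428, 0.7660) = (0.0000 + 6.6850, 0.0000 + 7.9669) = (6.6850, 7.9669)
link 1: phi[1] = 50 + 10 = 60 deg
  cos(60 deg) = 0.5000, sin(60 deg) = 0.8660
  joint[2] = (6.6850, 7.9669) + 9.5 * (0.5000, 0.8660) = (6.6850 + 4.7500, 7.9669 + 8.2272) = (11.4350, 16.1941)
link 2: phi[2] = 50 + 10 + -65 = -5 deg
  cos(-5 deg) = 0.9962, sin(-5 deg) = -0.0872
  joint[3] = (11.4350, 16.1941) + 10 * (0.9962, -0.0872) = (11.4350 + 9.9619, 16.1941 + -0.8716) = (21.3969, 15.3225)
link 3: phi[3] = 50 + 10 + -65 + 125 = 120 deg
  cos(120 deg) = -0.5000, sin(120 deg) = 0.8660
  joint[4] = (21.3969, 15.3225) + 3.5 * (-0.5000, 0.8660) = (21.3969 + -1.7500, 15.3225 + 3.0311) = (19.6469, 18.3536)
End effector: (19.6469, 18.3536)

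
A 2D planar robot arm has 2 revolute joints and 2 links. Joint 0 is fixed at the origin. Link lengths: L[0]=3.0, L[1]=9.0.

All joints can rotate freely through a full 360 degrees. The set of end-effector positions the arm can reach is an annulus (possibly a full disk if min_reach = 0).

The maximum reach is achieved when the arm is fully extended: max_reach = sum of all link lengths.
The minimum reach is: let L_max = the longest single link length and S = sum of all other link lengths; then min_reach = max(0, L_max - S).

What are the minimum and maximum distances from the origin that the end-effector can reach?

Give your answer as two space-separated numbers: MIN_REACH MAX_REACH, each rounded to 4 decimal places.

Answer: 6.0000 12.0000

Derivation:
Link lengths: [3.0, 9.0]
max_reach = 3 + 9 = 12
L_max = max([3.0, 9.0]) = 9
S (sum of others) = 12 - 9 = 3
min_reach = max(0, 9 - 3) = max(0, 6) = 6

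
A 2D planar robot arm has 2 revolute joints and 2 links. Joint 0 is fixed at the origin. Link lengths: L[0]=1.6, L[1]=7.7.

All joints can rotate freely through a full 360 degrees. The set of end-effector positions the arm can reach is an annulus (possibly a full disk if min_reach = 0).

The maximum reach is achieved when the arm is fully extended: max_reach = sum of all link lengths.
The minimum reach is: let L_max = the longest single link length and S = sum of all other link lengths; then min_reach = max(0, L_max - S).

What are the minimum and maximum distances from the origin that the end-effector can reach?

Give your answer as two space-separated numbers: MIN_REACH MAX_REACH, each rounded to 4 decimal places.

Link lengths: [1.6, 7.7]
max_reach = 1.6 + 7.7 = 9.3
L_max = max([1.6, 7.7]) = 7.7
S (sum of others) = 9.3 - 7.7 = 1.6
min_reach = max(0, 7.7 - 1.6) = max(0, 6.1) = 6.1

Answer: 6.1000 9.3000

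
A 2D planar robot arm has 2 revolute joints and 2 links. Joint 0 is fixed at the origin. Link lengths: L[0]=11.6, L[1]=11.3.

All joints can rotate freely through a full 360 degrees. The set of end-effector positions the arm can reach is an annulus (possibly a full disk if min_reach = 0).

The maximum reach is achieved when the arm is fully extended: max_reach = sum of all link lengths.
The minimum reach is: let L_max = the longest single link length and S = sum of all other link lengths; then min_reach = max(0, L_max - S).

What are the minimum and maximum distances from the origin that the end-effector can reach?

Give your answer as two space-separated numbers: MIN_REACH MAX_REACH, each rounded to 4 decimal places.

Answer: 0.3000 22.9000

Derivation:
Link lengths: [11.6, 11.3]
max_reach = 11.6 + 11.3 = 22.9
L_max = max([11.6, 11.3]) = 11.6
S (sum of others) = 22.9 - 11.6 = 11.3
min_reach = max(0, 11.6 - 11.3) = max(0, 0.3) = 0.3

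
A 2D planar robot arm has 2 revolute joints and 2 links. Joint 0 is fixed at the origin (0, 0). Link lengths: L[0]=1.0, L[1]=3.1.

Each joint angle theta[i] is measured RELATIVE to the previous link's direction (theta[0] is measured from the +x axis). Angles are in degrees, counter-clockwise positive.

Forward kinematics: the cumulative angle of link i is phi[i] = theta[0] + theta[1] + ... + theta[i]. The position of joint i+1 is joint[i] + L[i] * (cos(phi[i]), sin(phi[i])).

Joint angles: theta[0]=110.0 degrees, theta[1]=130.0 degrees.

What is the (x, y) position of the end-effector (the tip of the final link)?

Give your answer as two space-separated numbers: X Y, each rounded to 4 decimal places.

joint[0] = (0.0000, 0.0000)  (base)
link 0: phi[0] = 110 = 110 deg
  cos(110 deg) = -0.3420, sin(110 deg) = 0.9397
  joint[1] = (0.0000, 0.0000) + 1 * (-0.3420, 0.9397) = (0.0000 + -0.3420, 0.0000 + 0.9397) = (-0.3420, 0.9397)
link 1: phi[1] = 110 + 130 = 240 deg
  cos(240 deg) = -0.5000, sin(240 deg) = -0.8660
  joint[2] = (-0.3420, 0.9397) + 3.1 * (-0.5000, -0.8660) = (-0.3420 + -1.5500, 0.9397 + -2.6847) = (-1.8920, -1.7450)
End effector: (-1.8920, -1.7450)

Answer: -1.8920 -1.7450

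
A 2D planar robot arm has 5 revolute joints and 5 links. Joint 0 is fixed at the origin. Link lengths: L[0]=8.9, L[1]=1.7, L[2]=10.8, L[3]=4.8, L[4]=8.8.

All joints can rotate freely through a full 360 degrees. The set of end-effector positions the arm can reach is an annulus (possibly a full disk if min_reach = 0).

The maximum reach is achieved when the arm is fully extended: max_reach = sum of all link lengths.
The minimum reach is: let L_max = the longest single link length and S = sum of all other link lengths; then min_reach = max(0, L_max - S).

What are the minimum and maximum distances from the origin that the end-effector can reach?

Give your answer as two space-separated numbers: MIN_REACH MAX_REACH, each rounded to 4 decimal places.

Answer: 0.0000 35.0000

Derivation:
Link lengths: [8.9, 1.7, 10.8, 4.8, 8.8]
max_reach = 8.9 + 1.7 + 10.8 + 4.8 + 8.8 = 35
L_max = max([8.9, 1.7, 10.8, 4.8, 8.8]) = 10.8
S (sum of others) = 35 - 10.8 = 24.2
min_reach = max(0, 10.8 - 24.2) = max(0, -13.4) = 0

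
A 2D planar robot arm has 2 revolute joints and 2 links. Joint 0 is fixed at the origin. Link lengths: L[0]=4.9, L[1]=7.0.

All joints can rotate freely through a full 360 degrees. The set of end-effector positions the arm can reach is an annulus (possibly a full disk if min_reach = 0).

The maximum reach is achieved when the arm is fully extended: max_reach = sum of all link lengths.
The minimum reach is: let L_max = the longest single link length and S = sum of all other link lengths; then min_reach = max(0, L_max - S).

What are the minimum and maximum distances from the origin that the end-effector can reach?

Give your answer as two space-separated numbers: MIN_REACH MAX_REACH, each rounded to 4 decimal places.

Link lengths: [4.9, 7.0]
max_reach = 4.9 + 7 = 11.9
L_max = max([4.9, 7.0]) = 7
S (sum of others) = 11.9 - 7 = 4.9
min_reach = max(0, 7 - 4.9) = max(0, 2.1) = 2.1

Answer: 2.1000 11.9000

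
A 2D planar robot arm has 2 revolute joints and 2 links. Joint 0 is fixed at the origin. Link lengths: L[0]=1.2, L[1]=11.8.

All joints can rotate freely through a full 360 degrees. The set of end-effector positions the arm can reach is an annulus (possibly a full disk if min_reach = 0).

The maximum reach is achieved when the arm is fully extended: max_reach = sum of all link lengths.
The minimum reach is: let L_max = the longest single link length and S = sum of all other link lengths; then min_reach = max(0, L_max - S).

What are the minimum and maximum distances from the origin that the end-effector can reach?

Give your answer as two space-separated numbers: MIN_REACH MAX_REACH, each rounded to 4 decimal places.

Answer: 10.6000 13.0000

Derivation:
Link lengths: [1.2, 11.8]
max_reach = 1.2 + 11.8 = 13
L_max = max([1.2, 11.8]) = 11.8
S (sum of others) = 13 - 11.8 = 1.2
min_reach = max(0, 11.8 - 1.2) = max(0, 10.6) = 10.6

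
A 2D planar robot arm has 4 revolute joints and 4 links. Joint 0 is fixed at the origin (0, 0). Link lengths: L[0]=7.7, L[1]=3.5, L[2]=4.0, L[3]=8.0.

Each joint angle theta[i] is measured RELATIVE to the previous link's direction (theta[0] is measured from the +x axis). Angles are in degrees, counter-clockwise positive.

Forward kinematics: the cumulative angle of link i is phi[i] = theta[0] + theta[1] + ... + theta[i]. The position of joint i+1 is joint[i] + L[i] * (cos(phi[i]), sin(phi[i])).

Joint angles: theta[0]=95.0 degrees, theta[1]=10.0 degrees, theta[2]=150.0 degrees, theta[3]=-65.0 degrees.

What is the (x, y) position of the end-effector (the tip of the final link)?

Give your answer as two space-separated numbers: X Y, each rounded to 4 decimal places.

Answer: -10.4907 5.7986

Derivation:
joint[0] = (0.0000, 0.0000)  (base)
link 0: phi[0] = 95 = 95 deg
  cos(95 deg) = -0.0872, sin(95 deg) = 0.9962
  joint[1] = (0.0000, 0.0000) + 7.7 * (-0.0872, 0.9962) = (0.0000 + -0.6711, 0.0000 + 7.6707) = (-0.6711, 7.6707)
link 1: phi[1] = 95 + 10 = 105 deg
  cos(105 deg) = -0.2588, sin(105 deg) = 0.9659
  joint[2] = (-0.6711, 7.6707) + 3.5 * (-0.2588, 0.9659) = (-0.6711 + -0.9059, 7.6707 + 3.3807) = (-1.5770, 11.0514)
link 2: phi[2] = 95 + 10 + 150 = 255 deg
  cos(255 deg) = -0.2588, sin(255 deg) = -0.9659
  joint[3] = (-1.5770, 11.0514) + 4 * (-0.2588, -0.9659) = (-1.5770 + -1.0353, 11.0514 + -3.8637) = (-2.6122, 7.1877)
link 3: phi[3] = 95 + 10 + 150 + -65 = 190 deg
  cos(190 deg) = -0.9848, sin(190 deg) = -0.1736
  joint[4] = (-2.6122, 7.1877) + 8 * (-0.9848, -0.1736) = (-2.6122 + -7.8785, 7.1877 + -1.3892) = (-10.4907, 5.7986)
End effector: (-10.4907, 5.7986)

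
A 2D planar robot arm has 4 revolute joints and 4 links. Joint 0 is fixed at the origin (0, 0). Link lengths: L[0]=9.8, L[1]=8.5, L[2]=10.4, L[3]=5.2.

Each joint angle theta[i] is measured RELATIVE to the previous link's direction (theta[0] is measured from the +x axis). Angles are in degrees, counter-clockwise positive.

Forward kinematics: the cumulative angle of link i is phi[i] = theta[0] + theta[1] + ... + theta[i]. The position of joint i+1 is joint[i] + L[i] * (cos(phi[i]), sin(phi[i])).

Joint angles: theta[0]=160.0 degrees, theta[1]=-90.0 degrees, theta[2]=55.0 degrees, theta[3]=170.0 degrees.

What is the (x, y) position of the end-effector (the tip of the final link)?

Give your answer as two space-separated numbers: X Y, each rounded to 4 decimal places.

joint[0] = (0.0000, 0.0000)  (base)
link 0: phi[0] = 160 = 160 deg
  cos(160 deg) = -0.9397, sin(160 deg) = 0.3420
  joint[1] = (0.0000, 0.0000) + 9.8 * (-0.9397, 0.3420) = (0.0000 + -9.2090, 0.0000 + 3.3518) = (-9.2090, 3.3518)
link 1: phi[1] = 160 + -90 = 70 deg
  cos(70 deg) = 0.3420, sin(70 deg) = 0.9397
  joint[2] = (-9.2090, 3.3518) + 8.5 * (0.3420, 0.9397) = (-9.2090 + 2.9072, 3.3518 + 7.9874) = (-6.3018, 11.3392)
link 2: phi[2] = 160 + -90 + 55 = 125 deg
  cos(125 deg) = -0.5736, sin(125 deg) = 0.8192
  joint[3] = (-6.3018, 11.3392) + 10.4 * (-0.5736, 0.8192) = (-6.3018 + -5.9652, 11.3392 + 8.5192) = (-12.2670, 19.8584)
link 3: phi[3] = 160 + -90 + 55 + 170 = 295 deg
  cos(295 deg) = 0.4226, sin(295 deg) = -0.9063
  joint[4] = (-12.2670, 19.8584) + 5.2 * (0.4226, -0.9063) = (-12.2670 + 2.1976, 19.8584 + -4.7128) = (-10.0694, 15.1456)
End effector: (-10.0694, 15.1456)

Answer: -10.0694 15.1456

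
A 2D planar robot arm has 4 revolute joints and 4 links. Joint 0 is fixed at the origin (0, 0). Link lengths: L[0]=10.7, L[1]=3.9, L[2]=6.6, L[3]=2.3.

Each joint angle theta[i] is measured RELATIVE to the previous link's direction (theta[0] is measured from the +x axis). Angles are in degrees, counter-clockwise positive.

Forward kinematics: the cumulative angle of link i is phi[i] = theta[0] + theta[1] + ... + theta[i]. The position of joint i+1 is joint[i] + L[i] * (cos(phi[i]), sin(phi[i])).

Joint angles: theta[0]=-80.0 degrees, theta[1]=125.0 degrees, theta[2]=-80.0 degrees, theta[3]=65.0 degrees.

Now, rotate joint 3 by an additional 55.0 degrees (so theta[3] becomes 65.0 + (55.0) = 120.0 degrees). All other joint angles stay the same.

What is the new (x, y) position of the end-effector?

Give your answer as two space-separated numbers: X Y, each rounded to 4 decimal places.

joint[0] = (0.0000, 0.0000)  (base)
link 0: phi[0] = -80 = -80 deg
  cos(-80 deg) = 0.1736, sin(-80 deg) = -0.9848
  joint[1] = (0.0000, 0.0000) + 10.7 * (0.1736, -0.9848) = (0.0000 + 1.8580, 0.0000 + -10.5374) = (1.8580, -10.5374)
link 1: phi[1] = -80 + 125 = 45 deg
  cos(45 deg) = 0.7071, sin(45 deg) = 0.7071
  joint[2] = (1.8580, -10.5374) + 3.9 * (0.7071, 0.7071) = (1.8580 + 2.7577, -10.5374 + 2.7577) = (4.6158, -7.7797)
link 2: phi[2] = -80 + 125 + -80 = -35 deg
  cos(-35 deg) = 0.8192, sin(-35 deg) = -0.5736
  joint[3] = (4.6158, -7.7797) + 6.6 * (0.8192, -0.5736) = (4.6158 + 5.4064, -7.7797 + -3.7856) = (10.0222, -11.5653)
link 3: phi[3] = -80 + 125 + -80 + 120 = 85 deg
  cos(85 deg) = 0.0872, sin(85 deg) = 0.9962
  joint[4] = (10.0222, -11.5653) + 2.3 * (0.0872, 0.9962) = (10.0222 + 0.2005, -11.5653 + 2.2912) = (10.2226, -9.2741)
End effector: (10.2226, -9.2741)

Answer: 10.2226 -9.2741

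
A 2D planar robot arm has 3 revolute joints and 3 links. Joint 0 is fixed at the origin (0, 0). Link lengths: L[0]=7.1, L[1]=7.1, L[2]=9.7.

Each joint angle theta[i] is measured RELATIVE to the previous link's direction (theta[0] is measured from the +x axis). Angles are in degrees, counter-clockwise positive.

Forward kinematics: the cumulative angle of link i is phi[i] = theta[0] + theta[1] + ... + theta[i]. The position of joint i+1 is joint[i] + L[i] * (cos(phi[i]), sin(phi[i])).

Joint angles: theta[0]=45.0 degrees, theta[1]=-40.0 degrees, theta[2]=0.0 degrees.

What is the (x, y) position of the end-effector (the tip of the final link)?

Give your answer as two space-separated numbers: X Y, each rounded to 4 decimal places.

joint[0] = (0.0000, 0.0000)  (base)
link 0: phi[0] = 45 = 45 deg
  cos(45 deg) = 0.7071, sin(45 deg) = 0.7071
  joint[1] = (0.0000, 0.0000) + 7.1 * (0.7071, 0.7071) = (0.0000 + 5.0205, 0.0000 + 5.0205) = (5.0205, 5.0205)
link 1: phi[1] = 45 + -40 = 5 deg
  cos(5 deg) = 0.9962, sin(5 deg) = 0.0872
  joint[2] = (5.0205, 5.0205) + 7.1 * (0.9962, 0.0872) = (5.0205 + 7.0730, 5.0205 + 0.6188) = (12.0934, 5.6393)
link 2: phi[2] = 45 + -40 + 0 = 5 deg
  cos(5 deg) = 0.9962, sin(5 deg) = 0.0872
  joint[3] = (12.0934, 5.6393) + 9.7 * (0.9962, 0.0872) = (12.0934 + 9.6631, 5.6393 + 0.8454) = (21.7565, 6.4847)
End effector: (21.7565, 6.4847)

Answer: 21.7565 6.4847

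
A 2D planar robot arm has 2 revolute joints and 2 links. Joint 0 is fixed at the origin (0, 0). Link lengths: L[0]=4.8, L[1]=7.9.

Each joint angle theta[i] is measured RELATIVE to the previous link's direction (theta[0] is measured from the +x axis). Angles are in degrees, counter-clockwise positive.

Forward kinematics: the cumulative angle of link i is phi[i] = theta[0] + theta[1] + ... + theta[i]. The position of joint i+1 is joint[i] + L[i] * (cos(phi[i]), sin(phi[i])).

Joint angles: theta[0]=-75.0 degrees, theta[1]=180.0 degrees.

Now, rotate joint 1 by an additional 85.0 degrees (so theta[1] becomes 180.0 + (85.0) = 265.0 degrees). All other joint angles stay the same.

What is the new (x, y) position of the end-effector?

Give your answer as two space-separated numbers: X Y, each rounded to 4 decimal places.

Answer: -6.5376 -6.0083

Derivation:
joint[0] = (0.0000, 0.0000)  (base)
link 0: phi[0] = -75 = -75 deg
  cos(-75 deg) = 0.2588, sin(-75 deg) = -0.9659
  joint[1] = (0.0000, 0.0000) + 4.8 * (0.2588, -0.9659) = (0.0000 + 1.2423, 0.0000 + -4.6364) = (1.2423, -4.6364)
link 1: phi[1] = -75 + 265 = 190 deg
  cos(190 deg) = -0.9848, sin(190 deg) = -0.1736
  joint[2] = (1.2423, -4.6364) + 7.9 * (-0.9848, -0.1736) = (1.2423 + -7.7800, -4.6364 + -1.3718) = (-6.5376, -6.0083)
End effector: (-6.5376, -6.0083)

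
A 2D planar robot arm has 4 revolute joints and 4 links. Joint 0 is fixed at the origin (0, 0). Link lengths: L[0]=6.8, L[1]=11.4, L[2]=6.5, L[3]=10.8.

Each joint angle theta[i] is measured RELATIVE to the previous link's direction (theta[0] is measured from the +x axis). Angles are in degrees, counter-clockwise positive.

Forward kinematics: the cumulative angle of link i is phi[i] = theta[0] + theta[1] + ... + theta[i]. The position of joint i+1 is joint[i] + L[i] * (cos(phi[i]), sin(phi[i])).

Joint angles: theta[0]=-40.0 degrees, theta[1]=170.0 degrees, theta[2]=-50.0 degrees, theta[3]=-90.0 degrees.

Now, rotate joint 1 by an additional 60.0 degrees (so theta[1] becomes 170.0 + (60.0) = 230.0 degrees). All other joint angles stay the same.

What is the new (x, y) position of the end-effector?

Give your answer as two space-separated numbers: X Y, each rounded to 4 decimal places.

joint[0] = (0.0000, 0.0000)  (base)
link 0: phi[0] = -40 = -40 deg
  cos(-40 deg) = 0.7660, sin(-40 deg) = -0.6428
  joint[1] = (0.0000, 0.0000) + 6.8 * (0.7660, -0.6428) = (0.0000 + 5.2091, 0.0000 + -4.3710) = (5.2091, -4.3710)
link 1: phi[1] = -40 + 230 = 190 deg
  cos(190 deg) = -0.9848, sin(190 deg) = -0.1736
  joint[2] = (5.2091, -4.3710) + 11.4 * (-0.9848, -0.1736) = (5.2091 + -11.2268, -4.3710 + -1.9796) = (-6.0177, -6.3505)
link 2: phi[2] = -40 + 230 + -50 = 140 deg
  cos(140 deg) = -0.7660, sin(140 deg) = 0.6428
  joint[3] = (-6.0177, -6.3505) + 6.5 * (-0.7660, 0.6428) = (-6.0177 + -4.9793, -6.3505 + 4.1781) = (-10.9970, -2.1724)
link 3: phi[3] = -40 + 230 + -50 + -90 = 50 deg
  cos(50 deg) = 0.6428, sin(50 deg) = 0.7660
  joint[4] = (-10.9970, -2.1724) + 10.8 * (0.6428, 0.7660) = (-10.9970 + 6.9421, -2.1724 + 8.2733) = (-4.0549, 6.1009)
End effector: (-4.0549, 6.1009)

Answer: -4.0549 6.1009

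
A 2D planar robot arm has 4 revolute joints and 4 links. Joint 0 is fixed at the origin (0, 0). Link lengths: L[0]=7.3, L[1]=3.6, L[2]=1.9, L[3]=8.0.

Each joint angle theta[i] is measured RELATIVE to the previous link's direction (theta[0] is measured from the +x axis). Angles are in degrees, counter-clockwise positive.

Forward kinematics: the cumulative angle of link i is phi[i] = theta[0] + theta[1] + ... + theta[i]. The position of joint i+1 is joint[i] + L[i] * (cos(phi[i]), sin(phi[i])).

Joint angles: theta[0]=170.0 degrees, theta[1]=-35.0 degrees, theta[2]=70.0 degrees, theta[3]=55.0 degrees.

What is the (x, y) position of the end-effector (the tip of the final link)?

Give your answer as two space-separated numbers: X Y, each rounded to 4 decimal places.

joint[0] = (0.0000, 0.0000)  (base)
link 0: phi[0] = 170 = 170 deg
  cos(170 deg) = -0.9848, sin(170 deg) = 0.1736
  joint[1] = (0.0000, 0.0000) + 7.3 * (-0.9848, 0.1736) = (0.0000 + -7.1891, 0.0000 + 1.2676) = (-7.1891, 1.2676)
link 1: phi[1] = 170 + -35 = 135 deg
  cos(135 deg) = -0.7071, sin(135 deg) = 0.7071
  joint[2] = (-7.1891, 1.2676) + 3.6 * (-0.7071, 0.7071) = (-7.1891 + -2.5456, 1.2676 + 2.5456) = (-9.7347, 3.8132)
link 2: phi[2] = 170 + -35 + 70 = 205 deg
  cos(205 deg) = -0.9063, sin(205 deg) = -0.4226
  joint[3] = (-9.7347, 3.8132) + 1.9 * (-0.9063, -0.4226) = (-9.7347 + -1.7220, 3.8132 + -0.8030) = (-11.4567, 3.0102)
link 3: phi[3] = 170 + -35 + 70 + 55 = 260 deg
  cos(260 deg) = -0.1736, sin(260 deg) = -0.9848
  joint[4] = (-11.4567, 3.0102) + 8 * (-0.1736, -0.9848) = (-11.4567 + -1.3892, 3.0102 + -7.8785) = (-12.8459, -4.8682)
End effector: (-12.8459, -4.8682)

Answer: -12.8459 -4.8682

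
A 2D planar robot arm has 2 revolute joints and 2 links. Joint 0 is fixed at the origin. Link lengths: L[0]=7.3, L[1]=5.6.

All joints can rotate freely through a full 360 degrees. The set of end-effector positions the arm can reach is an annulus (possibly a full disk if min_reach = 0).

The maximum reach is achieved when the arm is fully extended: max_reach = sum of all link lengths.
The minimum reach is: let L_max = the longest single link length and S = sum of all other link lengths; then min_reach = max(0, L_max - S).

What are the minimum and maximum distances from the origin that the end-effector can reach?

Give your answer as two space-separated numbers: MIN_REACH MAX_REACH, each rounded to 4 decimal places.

Link lengths: [7.3, 5.6]
max_reach = 7.3 + 5.6 = 12.9
L_max = max([7.3, 5.6]) = 7.3
S (sum of others) = 12.9 - 7.3 = 5.6
min_reach = max(0, 7.3 - 5.6) = max(0, 1.7) = 1.7

Answer: 1.7000 12.9000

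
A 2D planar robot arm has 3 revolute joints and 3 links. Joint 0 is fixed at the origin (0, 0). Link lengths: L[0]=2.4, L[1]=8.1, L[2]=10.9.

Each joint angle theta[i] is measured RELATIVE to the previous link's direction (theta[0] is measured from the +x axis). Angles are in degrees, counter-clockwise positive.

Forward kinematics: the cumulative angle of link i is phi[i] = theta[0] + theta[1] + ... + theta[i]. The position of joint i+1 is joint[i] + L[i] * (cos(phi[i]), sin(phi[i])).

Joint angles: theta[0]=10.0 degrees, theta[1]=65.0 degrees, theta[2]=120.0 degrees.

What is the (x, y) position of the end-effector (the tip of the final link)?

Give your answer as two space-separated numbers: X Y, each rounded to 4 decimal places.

joint[0] = (0.0000, 0.0000)  (base)
link 0: phi[0] = 10 = 10 deg
  cos(10 deg) = 0.9848, sin(10 deg) = 0.1736
  joint[1] = (0.0000, 0.0000) + 2.4 * (0.9848, 0.1736) = (0.0000 + 2.3635, 0.0000 + 0.4168) = (2.3635, 0.4168)
link 1: phi[1] = 10 + 65 = 75 deg
  cos(75 deg) = 0.2588, sin(75 deg) = 0.9659
  joint[2] = (2.3635, 0.4168) + 8.1 * (0.2588, 0.9659) = (2.3635 + 2.0964, 0.4168 + 7.8240) = (4.4600, 8.2408)
link 2: phi[2] = 10 + 65 + 120 = 195 deg
  cos(195 deg) = -0.9659, sin(195 deg) = -0.2588
  joint[3] = (4.4600, 8.2408) + 10.9 * (-0.9659, -0.2588) = (4.4600 + -10.5286, 8.2408 + -2.8211) = (-6.0686, 5.4196)
End effector: (-6.0686, 5.4196)

Answer: -6.0686 5.4196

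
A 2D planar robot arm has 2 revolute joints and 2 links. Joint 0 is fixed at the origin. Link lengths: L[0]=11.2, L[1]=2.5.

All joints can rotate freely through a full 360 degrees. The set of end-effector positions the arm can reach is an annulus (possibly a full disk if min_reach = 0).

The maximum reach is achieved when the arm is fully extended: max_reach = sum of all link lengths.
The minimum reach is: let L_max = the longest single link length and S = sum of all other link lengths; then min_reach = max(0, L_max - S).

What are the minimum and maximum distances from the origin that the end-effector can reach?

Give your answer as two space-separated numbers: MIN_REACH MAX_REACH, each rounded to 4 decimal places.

Link lengths: [11.2, 2.5]
max_reach = 11.2 + 2.5 = 13.7
L_max = max([11.2, 2.5]) = 11.2
S (sum of others) = 13.7 - 11.2 = 2.5
min_reach = max(0, 11.2 - 2.5) = max(0, 8.7) = 8.7

Answer: 8.7000 13.7000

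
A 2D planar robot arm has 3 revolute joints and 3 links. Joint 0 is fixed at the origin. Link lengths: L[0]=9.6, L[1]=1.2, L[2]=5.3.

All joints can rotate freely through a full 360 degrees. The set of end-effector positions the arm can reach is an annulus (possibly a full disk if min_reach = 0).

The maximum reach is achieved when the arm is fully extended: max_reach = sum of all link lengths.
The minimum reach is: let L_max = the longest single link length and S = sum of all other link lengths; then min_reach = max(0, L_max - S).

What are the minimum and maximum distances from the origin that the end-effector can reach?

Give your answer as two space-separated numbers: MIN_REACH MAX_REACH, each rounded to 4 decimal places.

Link lengths: [9.6, 1.2, 5.3]
max_reach = 9.6 + 1.2 + 5.3 = 16.1
L_max = max([9.6, 1.2, 5.3]) = 9.6
S (sum of others) = 16.1 - 9.6 = 6.5
min_reach = max(0, 9.6 - 6.5) = max(0, 3.1) = 3.1

Answer: 3.1000 16.1000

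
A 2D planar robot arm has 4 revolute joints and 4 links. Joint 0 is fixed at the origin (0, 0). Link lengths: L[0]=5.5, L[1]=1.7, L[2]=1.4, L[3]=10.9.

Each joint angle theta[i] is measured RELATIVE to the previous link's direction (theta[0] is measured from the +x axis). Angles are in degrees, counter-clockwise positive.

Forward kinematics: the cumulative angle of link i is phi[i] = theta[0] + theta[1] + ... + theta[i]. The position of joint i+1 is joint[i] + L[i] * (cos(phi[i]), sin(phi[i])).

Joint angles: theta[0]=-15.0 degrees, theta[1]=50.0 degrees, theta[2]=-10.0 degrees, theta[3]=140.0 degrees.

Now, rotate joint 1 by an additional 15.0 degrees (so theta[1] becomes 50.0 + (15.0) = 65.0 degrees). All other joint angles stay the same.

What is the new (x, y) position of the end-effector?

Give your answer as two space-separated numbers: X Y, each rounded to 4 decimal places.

Answer: -3.4222 0.7787

Derivation:
joint[0] = (0.0000, 0.0000)  (base)
link 0: phi[0] = -15 = -15 deg
  cos(-15 deg) = 0.9659, sin(-15 deg) = -0.2588
  joint[1] = (0.0000, 0.0000) + 5.5 * (0.9659, -0.2588) = (0.0000 + 5.3126, 0.0000 + -1.4235) = (5.3126, -1.4235)
link 1: phi[1] = -15 + 65 = 50 deg
  cos(50 deg) = 0.6428, sin(50 deg) = 0.7660
  joint[2] = (5.3126, -1.4235) + 1.7 * (0.6428, 0.7660) = (5.3126 + 1.0927, -1.4235 + 1.3023) = (6.4053, -0.1212)
link 2: phi[2] = -15 + 65 + -10 = 40 deg
  cos(40 deg) = 0.7660, sin(40 deg) = 0.6428
  joint[3] = (6.4053, -0.1212) + 1.4 * (0.7660, 0.6428) = (6.4053 + 1.0725, -0.1212 + 0.8999) = (7.4778, 0.7787)
link 3: phi[3] = -15 + 65 + -10 + 140 = 180 deg
  cos(180 deg) = -1.0000, sin(180 deg) = 0.0000
  joint[4] = (7.4778, 0.7787) + 10.9 * (-1.0000, 0.0000) = (7.4778 + -10.9000, 0.7787 + 0.0000) = (-3.4222, 0.7787)
End effector: (-3.4222, 0.7787)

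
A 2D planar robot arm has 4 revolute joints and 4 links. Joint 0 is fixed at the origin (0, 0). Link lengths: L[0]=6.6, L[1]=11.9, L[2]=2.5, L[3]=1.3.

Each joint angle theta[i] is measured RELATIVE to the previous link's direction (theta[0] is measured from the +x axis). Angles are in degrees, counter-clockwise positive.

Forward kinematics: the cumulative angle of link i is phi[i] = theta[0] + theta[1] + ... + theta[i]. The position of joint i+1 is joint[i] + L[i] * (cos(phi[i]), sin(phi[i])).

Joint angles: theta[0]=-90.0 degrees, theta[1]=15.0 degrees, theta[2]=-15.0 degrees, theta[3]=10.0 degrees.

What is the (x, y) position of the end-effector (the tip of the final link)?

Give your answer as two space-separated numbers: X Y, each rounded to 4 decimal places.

joint[0] = (0.0000, 0.0000)  (base)
link 0: phi[0] = -90 = -90 deg
  cos(-90 deg) = 0.0000, sin(-90 deg) = -1.0000
  joint[1] = (0.0000, 0.0000) + 6.6 * (0.0000, -1.0000) = (0.0000 + 0.0000, 0.0000 + -6.6000) = (0.0000, -6.6000)
link 1: phi[1] = -90 + 15 = -75 deg
  cos(-75 deg) = 0.2588, sin(-75 deg) = -0.9659
  joint[2] = (0.0000, -6.6000) + 11.9 * (0.2588, -0.9659) = (0.0000 + 3.0799, -6.6000 + -11.4945) = (3.0799, -18.0945)
link 2: phi[2] = -90 + 15 + -15 = -90 deg
  cos(-90 deg) = 0.0000, sin(-90 deg) = -1.0000
  joint[3] = (3.0799, -18.0945) + 2.5 * (0.0000, -1.0000) = (3.0799 + 0.0000, -18.0945 + -2.5000) = (3.0799, -20.5945)
link 3: phi[3] = -90 + 15 + -15 + 10 = -80 deg
  cos(-80 deg) = 0.1736, sin(-80 deg) = -0.9848
  joint[4] = (3.0799, -20.5945) + 1.3 * (0.1736, -0.9848) = (3.0799 + 0.2257, -20.5945 + -1.2803) = (3.3057, -21.8748)
End effector: (3.3057, -21.8748)

Answer: 3.3057 -21.8748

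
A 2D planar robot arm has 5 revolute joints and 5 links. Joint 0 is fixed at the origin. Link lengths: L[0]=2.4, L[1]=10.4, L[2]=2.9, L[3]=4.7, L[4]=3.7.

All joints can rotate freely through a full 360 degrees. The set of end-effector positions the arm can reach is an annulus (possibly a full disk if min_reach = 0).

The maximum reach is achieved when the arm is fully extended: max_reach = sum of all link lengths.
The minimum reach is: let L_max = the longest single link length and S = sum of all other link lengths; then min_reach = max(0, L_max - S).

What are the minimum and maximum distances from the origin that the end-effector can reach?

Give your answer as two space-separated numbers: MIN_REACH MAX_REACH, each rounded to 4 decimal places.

Answer: 0.0000 24.1000

Derivation:
Link lengths: [2.4, 10.4, 2.9, 4.7, 3.7]
max_reach = 2.4 + 10.4 + 2.9 + 4.7 + 3.7 = 24.1
L_max = max([2.4, 10.4, 2.9, 4.7, 3.7]) = 10.4
S (sum of others) = 24.1 - 10.4 = 13.7
min_reach = max(0, 10.4 - 13.7) = max(0, -3.3) = 0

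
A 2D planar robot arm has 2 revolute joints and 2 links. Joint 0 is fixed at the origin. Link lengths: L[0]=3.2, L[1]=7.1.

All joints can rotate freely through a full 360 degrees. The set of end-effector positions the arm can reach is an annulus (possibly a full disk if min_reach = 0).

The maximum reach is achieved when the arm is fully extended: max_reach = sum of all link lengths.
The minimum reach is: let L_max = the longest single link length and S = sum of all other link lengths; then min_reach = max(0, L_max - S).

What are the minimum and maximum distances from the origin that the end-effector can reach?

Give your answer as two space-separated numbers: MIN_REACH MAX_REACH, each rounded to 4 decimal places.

Link lengths: [3.2, 7.1]
max_reach = 3.2 + 7.1 = 10.3
L_max = max([3.2, 7.1]) = 7.1
S (sum of others) = 10.3 - 7.1 = 3.2
min_reach = max(0, 7.1 - 3.2) = max(0, 3.9) = 3.9

Answer: 3.9000 10.3000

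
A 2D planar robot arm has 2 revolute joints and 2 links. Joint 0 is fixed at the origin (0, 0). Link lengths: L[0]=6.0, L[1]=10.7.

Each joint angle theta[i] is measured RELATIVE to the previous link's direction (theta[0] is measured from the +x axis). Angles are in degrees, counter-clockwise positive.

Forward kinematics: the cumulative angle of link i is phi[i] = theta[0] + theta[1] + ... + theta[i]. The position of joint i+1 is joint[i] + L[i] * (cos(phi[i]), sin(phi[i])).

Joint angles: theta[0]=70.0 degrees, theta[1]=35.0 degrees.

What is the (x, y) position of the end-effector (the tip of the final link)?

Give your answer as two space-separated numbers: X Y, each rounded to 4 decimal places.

Answer: -0.7172 15.9736

Derivation:
joint[0] = (0.0000, 0.0000)  (base)
link 0: phi[0] = 70 = 70 deg
  cos(70 deg) = 0.3420, sin(70 deg) = 0.9397
  joint[1] = (0.0000, 0.0000) + 6 * (0.3420, 0.9397) = (0.0000 + 2.0521, 0.0000 + 5.6382) = (2.0521, 5.6382)
link 1: phi[1] = 70 + 35 = 105 deg
  cos(105 deg) = -0.2588, sin(105 deg) = 0.9659
  joint[2] = (2.0521, 5.6382) + 10.7 * (-0.2588, 0.9659) = (2.0521 + -2.7694, 5.6382 + 10.3354) = (-0.7172, 15.9736)
End effector: (-0.7172, 15.9736)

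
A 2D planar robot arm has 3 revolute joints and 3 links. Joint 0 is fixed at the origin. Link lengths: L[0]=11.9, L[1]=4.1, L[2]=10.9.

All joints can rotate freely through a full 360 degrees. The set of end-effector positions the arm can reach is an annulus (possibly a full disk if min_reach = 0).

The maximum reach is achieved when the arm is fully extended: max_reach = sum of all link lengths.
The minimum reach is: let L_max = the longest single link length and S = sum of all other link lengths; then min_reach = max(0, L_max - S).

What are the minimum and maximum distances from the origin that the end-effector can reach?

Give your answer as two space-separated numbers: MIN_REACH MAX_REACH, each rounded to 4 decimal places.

Link lengths: [11.9, 4.1, 10.9]
max_reach = 11.9 + 4.1 + 10.9 = 26.9
L_max = max([11.9, 4.1, 10.9]) = 11.9
S (sum of others) = 26.9 - 11.9 = 15
min_reach = max(0, 11.9 - 15) = max(0, -3.1) = 0

Answer: 0.0000 26.9000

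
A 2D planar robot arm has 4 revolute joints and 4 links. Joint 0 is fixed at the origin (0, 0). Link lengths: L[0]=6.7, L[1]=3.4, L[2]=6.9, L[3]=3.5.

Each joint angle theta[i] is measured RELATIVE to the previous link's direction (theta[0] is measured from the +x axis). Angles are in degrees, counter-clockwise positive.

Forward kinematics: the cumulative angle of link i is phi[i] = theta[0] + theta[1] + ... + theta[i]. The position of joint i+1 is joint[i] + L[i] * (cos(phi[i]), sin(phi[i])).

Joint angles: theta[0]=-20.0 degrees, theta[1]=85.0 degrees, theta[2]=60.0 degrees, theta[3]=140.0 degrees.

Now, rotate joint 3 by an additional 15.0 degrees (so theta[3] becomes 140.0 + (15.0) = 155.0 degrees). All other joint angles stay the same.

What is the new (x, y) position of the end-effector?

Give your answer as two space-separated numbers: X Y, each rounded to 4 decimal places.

Answer: 4.3829 2.9952

Derivation:
joint[0] = (0.0000, 0.0000)  (base)
link 0: phi[0] = -20 = -20 deg
  cos(-20 deg) = 0.9397, sin(-20 deg) = -0.3420
  joint[1] = (0.0000, 0.0000) + 6.7 * (0.9397, -0.3420) = (0.0000 + 6.2959, 0.0000 + -2.2915) = (6.2959, -2.2915)
link 1: phi[1] = -20 + 85 = 65 deg
  cos(65 deg) = 0.4226, sin(65 deg) = 0.9063
  joint[2] = (6.2959, -2.2915) + 3.4 * (0.4226, 0.9063) = (6.2959 + 1.4369, -2.2915 + 3.0814) = (7.7328, 0.7899)
link 2: phi[2] = -20 + 85 + 60 = 125 deg
  cos(125 deg) = -0.5736, sin(125 deg) = 0.8192
  joint[3] = (7.7328, 0.7899) + 6.9 * (-0.5736, 0.8192) = (7.7328 + -3.9577, 0.7899 + 5.6521) = (3.7752, 6.4421)
link 3: phi[3] = -20 + 85 + 60 + 155 = 280 deg
  cos(280 deg) = 0.1736, sin(280 deg) = -0.9848
  joint[4] = (3.7752, 6.4421) + 3.5 * (0.1736, -0.9848) = (3.7752 + 0.6078, 6.4421 + -3.4468) = (4.3829, 2.9952)
End effector: (4.3829, 2.9952)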